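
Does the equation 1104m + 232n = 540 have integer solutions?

no

gcd(1104, 232) = 8  (1104 = 4×232 + 176, 232 = 1×176 + 56, 176 = 3×56 + 8, 56 = 7×8).
8 does not divide 540 (remainder 4), so no integer solutions.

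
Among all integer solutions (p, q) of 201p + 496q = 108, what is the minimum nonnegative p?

gcd(496, 201) = 1.
1 divides 108, so solutions exist.
By Bézout, 201*(153) + 496*(-62) = 1.
Scale by 108/1 = 108: (p₀, q₀) = (16524, -6696).
General solution: p = 16524 + 496t, q = -6696 - 201t for integer t.
p ≥ 0: smallest is 16524 mod 496 = 156 (at t = -33), with q = -63.

156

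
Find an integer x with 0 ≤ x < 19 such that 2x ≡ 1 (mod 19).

10

gcd(19, 2):
  19 = 9*2 + 1
  2 = 2*1
so gcd(19, 2) = 1.
Back-substitute for Bézout coefficients:
  1 = 19 - 9*2
  ... = 2*(-9) + 19*(1)
So 2*-9 ≡ 1 (mod 19), and -9 mod 19 = 10.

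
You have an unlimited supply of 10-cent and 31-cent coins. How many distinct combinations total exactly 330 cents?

Need nonnegative integers with 10j + 31k = 330.
gcd(10, 31) = 1, and 10·(-3) + 31·(1) = 1.
So (j₀, k₀) = (-990, 330); general j = -990 + 31t, k = 330 - 10t.
j ≥ 0 ⇒ t ≥ 32; k ≥ 0 ⇒ t ≤ 33. That's 2 values of t.

2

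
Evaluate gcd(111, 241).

1

gcd(241, 111) = 1  (241 = 2×111 + 19, 111 = 5×19 + 16, 19 = 1×16 + 3, 16 = 5×3 + 1, 3 = 3×1).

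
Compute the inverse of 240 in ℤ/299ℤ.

76

gcd(299, 240) = 1  (299 = 1*240 + 59, 240 = 4*59 + 4, 59 = 14*4 + 3, 4 = 1*3 + 1, 3 = 3*1).
Back-substituting, 240*(76) + 299*(-61) = 1.
So 240*76 ≡ 1 (mod 299), and 76 mod 299 = 76.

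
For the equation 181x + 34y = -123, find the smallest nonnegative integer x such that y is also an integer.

29

gcd(181, 34):
  181 = 5*34 + 11
  34 = 3*11 + 1
  11 = 11*1
so gcd(181, 34) = 1.
1 divides -123, so solutions exist.
Back-substitute for Bézout coefficients:
  1 = 34 - 3*11
  ... = 181*(-3) + 34*(16)
Scale by -123/1 = -123: (x₀, y₀) = (369, -1968).
General solution: x = 369 + 34t, y = -1968 - 181t for integer t.
x ≥ 0: smallest is 369 mod 34 = 29 (at t = -10), with y = -158.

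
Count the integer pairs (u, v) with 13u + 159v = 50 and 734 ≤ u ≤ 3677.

18

gcd(159, 13):
  159 = 12×13 + 3
  13 = 4×3 + 1
  3 = 3×1
so gcd(159, 13) = 1.
Back-substitute for Bézout coefficients:
  1 = 13 - 4×3
  ... = 13×(49) + 159×(-4)
Scale by 50: particular solution (2450, -200); reduce u mod 159: (65, -5).
General solution: u = 65 + 159t, v = -5 - 13t for integer t.
734 ≤ 65 + 159t ≤ 3677 gives t ∈ [5, 22], which is 18 values.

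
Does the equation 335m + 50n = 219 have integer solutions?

no

gcd(335, 50):
  335 = 6*50 + 35
  50 = 1*35 + 15
  35 = 2*15 + 5
  15 = 3*5
so gcd(335, 50) = 5.
5 does not divide 219 (remainder 4), so no integer solutions.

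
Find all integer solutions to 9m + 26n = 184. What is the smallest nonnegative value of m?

gcd(26, 9):
  26 = 2×9 + 8
  9 = 1×8 + 1
  8 = 8×1
so gcd(26, 9) = 1.
1 divides 184, so solutions exist.
Back-substitute for Bézout coefficients:
  1 = 9 - 1×8
  ... = 9×(3) + 26×(-1)
Scale by 184/1 = 184: (m₀, n₀) = (552, -184).
General solution: m = 552 + 26t, n = -184 - 9t for integer t.
m ≥ 0: smallest is 552 mod 26 = 6 (at t = -21), with n = 5.

6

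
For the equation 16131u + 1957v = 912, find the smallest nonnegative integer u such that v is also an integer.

gcd(16131, 1957):
  16131 = 8·1957 + 475
  1957 = 4·475 + 57
  475 = 8·57 + 19
  57 = 3·19
so gcd(16131, 1957) = 19.
19 divides 912, so solutions exist.
Back-substitute for Bézout coefficients:
  19 = 475 - 8·57
  ... = 16131·(33) + 1957·(-272)
Scale by 912/19 = 48: (u₀, v₀) = (1584, -13056).
General solution: u = 1584 + 103t, v = -13056 - 849t for integer t.
u ≥ 0: smallest is 1584 mod 103 = 39 (at t = -15), with v = -321.

39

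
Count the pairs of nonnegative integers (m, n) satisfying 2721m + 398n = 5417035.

gcd(2721, 398) = 1  (2721 = 6×398 + 333, 398 = 1×333 + 65, 333 = 5×65 + 8, 65 = 8×8 + 1, 8 = 8×1).
Back-substituting, 2721×(-49) + 398×(335) = 1.
Scale by 5417035: one solution is (-265434715, 1814706725). Reduce m mod 398: (241, 11963).
General: m = 241 + 398t, n = 11963 - 2721t.
m ≥ 0 ⇒ t ≥ 0; n ≥ 0 ⇒ t ≤ 4. So t ∈ [0, 4]: 5 solutions.

5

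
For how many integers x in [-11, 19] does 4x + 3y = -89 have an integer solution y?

11

gcd(4, 3) = 1.
By Bézout, 4×(1) + 3×(-1) = 1.
Particular solution: (1, -31).
General solution: x = 1 + 3t, y = -31 - 4t for integer t.
-11 ≤ 1 + 3t ≤ 19 gives t ∈ [-4, 6], which is 11 values.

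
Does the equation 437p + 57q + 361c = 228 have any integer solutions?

gcd(437, 57) = 19  (437 = 7*57 + 38, 57 = 1*38 + 19, 38 = 2*19).
gcd(19, 361) = 19.
19 divides 228, so integer solutions exist.

yes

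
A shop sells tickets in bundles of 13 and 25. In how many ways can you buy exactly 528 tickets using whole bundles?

Need nonnegative integers with 13j + 25k = 528.
gcd(13, 25) = 1, and 13·(2) + 25·(-1) = 1.
So (j₀, k₀) = (1056, -528); general j = 1056 + 25t, k = -528 - 13t.
j ≥ 0 ⇒ t ≥ -42; k ≥ 0 ⇒ t ≤ -41. That's 2 values of t.

2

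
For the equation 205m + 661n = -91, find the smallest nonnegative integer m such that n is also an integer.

gcd(661, 205) = 1.
1 divides -91, so solutions exist.
By Bézout, 205·(158) + 661·(-49) = 1.
Scale by -91/1 = -91: (m₀, n₀) = (-14378, 4459).
General solution: m = -14378 + 661t, n = 4459 - 205t for integer t.
m ≥ 0: smallest is -14378 mod 661 = 164 (at t = 22), with n = -51.

164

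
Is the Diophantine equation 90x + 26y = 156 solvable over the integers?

yes

gcd(90, 26) = 2  (90 = 3·26 + 12, 26 = 2·12 + 2, 12 = 6·2).
2 divides 156, so integer solutions exist.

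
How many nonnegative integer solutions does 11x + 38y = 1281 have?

gcd(38, 11) = 1  (38 = 3·11 + 5, 11 = 2·5 + 1, 5 = 5·1).
Back-substituting, 11·(7) + 38·(-2) = 1.
Scale by 1281: one solution is (8967, -2562). Reduce x mod 38: (37, 23).
General: x = 37 + 38t, y = 23 - 11t.
x ≥ 0 ⇒ t ≥ 0; y ≥ 0 ⇒ t ≤ 2. So t ∈ [0, 2]: 3 solutions.

3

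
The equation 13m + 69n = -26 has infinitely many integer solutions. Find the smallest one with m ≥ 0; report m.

67

gcd(69, 13) = 1.
1 divides -26, so solutions exist.
By Bézout, 13×(16) + 69×(-3) = 1.
Scale by -26/1 = -26: (m₀, n₀) = (-416, 78).
General solution: m = -416 + 69t, n = 78 - 13t for integer t.
m ≥ 0: smallest is -416 mod 69 = 67 (at t = 7), with n = -13.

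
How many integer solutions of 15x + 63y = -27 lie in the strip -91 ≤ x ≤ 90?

9

gcd(63, 15) = 3.
By Bézout, 15·(-4) + 63·(1) = 3.
Particular solution: (15, -4).
General solution: x = 15 + 21t, y = -4 - 5t for integer t.
-91 ≤ 15 + 21t ≤ 90 gives t ∈ [-5, 3], which is 9 values.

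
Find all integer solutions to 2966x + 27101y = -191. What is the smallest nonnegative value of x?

gcd(27101, 2966) = 1  (27101 = 9·2966 + 407, 2966 = 7·407 + 117, 407 = 3·117 + 56, 117 = 2·56 + 5, 56 = 11·5 + 1, 5 = 5·1).
1 divides -191, so solutions exist.
Back-substituting, 2966·(-5327) + 27101·(583) = 1.
Scale by -191/1 = -191: (x₀, y₀) = (1017457, -111353).
General solution: x = 1017457 + 27101t, y = -111353 - 2966t for integer t.
x ≥ 0: smallest is 1017457 mod 27101 = 14720 (at t = -37), with y = -1611.

14720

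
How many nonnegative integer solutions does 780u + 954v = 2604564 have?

21

gcd(954, 780) = 6.
By Bézout, 780×(-11) + 954×(9) = 6.
One solution: (54, 2686).
General: u = 54 + 159t, v = 2686 - 130t.
u ≥ 0 ⇒ t ≥ 0; v ≥ 0 ⇒ t ≤ 20. So t ∈ [0, 20]: 21 solutions.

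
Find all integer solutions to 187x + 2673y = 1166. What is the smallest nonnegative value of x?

92

gcd(2673, 187) = 11  (2673 = 14·187 + 55, 187 = 3·55 + 22, 55 = 2·22 + 11, 22 = 2·11).
11 divides 1166, so solutions exist.
Back-substituting, 187·(-100) + 2673·(7) = 11.
Scale by 1166/11 = 106: (x₀, y₀) = (-10600, 742).
General solution: x = -10600 + 243t, y = 742 - 17t for integer t.
x ≥ 0: smallest is -10600 mod 243 = 92 (at t = 44), with y = -6.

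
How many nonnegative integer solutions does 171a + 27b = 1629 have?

gcd(171, 27) = 9  (171 = 6*27 + 9, 27 = 3*9).
Back-substituting, 171*(1) + 27*(-6) = 9.
Scale by 181: one solution is (181, -1086). Reduce a mod 3: (1, 54).
General: a = 1 + 3t, b = 54 - 19t.
a ≥ 0 ⇒ t ≥ 0; b ≥ 0 ⇒ t ≤ 2. So t ∈ [0, 2]: 3 solutions.

3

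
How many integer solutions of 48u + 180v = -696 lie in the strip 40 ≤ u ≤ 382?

22

gcd(180, 48) = 12.
By Bézout, 48*(4) + 180*(-1) = 12.
Particular solution: (8, -6).
General solution: u = 8 + 15t, v = -6 - 4t for integer t.
40 ≤ 8 + 15t ≤ 382 gives t ∈ [3, 24], which is 22 values.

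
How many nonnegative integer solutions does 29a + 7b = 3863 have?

gcd(29, 7):
  29 = 4·7 + 1
  7 = 7·1
so gcd(29, 7) = 1.
Back-substitute for Bézout coefficients:
  1 = 29 - 4·7
  ... = 29·(1) + 7·(-4)
Scale by 3863: one solution is (3863, -15452). Reduce a mod 7: (6, 527).
General: a = 6 + 7t, b = 527 - 29t.
a ≥ 0 ⇒ t ≥ 0; b ≥ 0 ⇒ t ≤ 18. So t ∈ [0, 18]: 19 solutions.

19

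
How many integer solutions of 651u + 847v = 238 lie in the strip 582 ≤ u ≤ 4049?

29

gcd(847, 651):
  847 = 1*651 + 196
  651 = 3*196 + 63
  196 = 3*63 + 7
  63 = 9*7
so gcd(847, 651) = 7.
Back-substitute for Bézout coefficients:
  7 = 196 - 3*63
  ... = 651*(-13) + 847*(10)
Scale by 34: particular solution (-442, 340); reduce u mod 121: (42, -32).
General solution: u = 42 + 121t, v = -32 - 93t for integer t.
582 ≤ 42 + 121t ≤ 4049 gives t ∈ [5, 33], which is 29 values.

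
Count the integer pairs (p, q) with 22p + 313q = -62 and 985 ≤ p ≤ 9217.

27

gcd(313, 22) = 1.
By Bézout, 22×(-128) + 313×(9) = 1.
Particular solution: (111, -8).
General solution: p = 111 + 313t, q = -8 - 22t for integer t.
985 ≤ 111 + 313t ≤ 9217 gives t ∈ [3, 29], which is 27 values.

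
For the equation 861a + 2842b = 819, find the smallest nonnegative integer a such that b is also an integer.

gcd(2842, 861) = 7.
7 divides 819, so solutions exist.
By Bézout, 861·(-33) + 2842·(10) = 7.
Scale by 819/7 = 117: (a₀, b₀) = (-3861, 1170).
General solution: a = -3861 + 406t, b = 1170 - 123t for integer t.
a ≥ 0: smallest is -3861 mod 406 = 199 (at t = 10), with b = -60.

199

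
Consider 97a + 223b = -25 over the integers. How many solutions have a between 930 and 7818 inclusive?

31

gcd(223, 97) = 1.
By Bézout, 97*(23) + 223*(-10) = 1.
Particular solution: (94, -41).
General solution: a = 94 + 223t, b = -41 - 97t for integer t.
930 ≤ 94 + 223t ≤ 7818 gives t ∈ [4, 34], which is 31 values.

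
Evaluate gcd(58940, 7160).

20

gcd(58940, 7160) = 20  (58940 = 8*7160 + 1660, 7160 = 4*1660 + 520, 1660 = 3*520 + 100, 520 = 5*100 + 20, 100 = 5*20).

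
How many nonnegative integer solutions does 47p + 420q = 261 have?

gcd(420, 47) = 1  (420 = 8×47 + 44, 47 = 1×44 + 3, 44 = 14×3 + 2, 3 = 1×2 + 1, 2 = 2×1).
Back-substituting, 47×(143) + 420×(-16) = 1.
Scale by 261: one solution is (37323, -4176). Reduce p mod 420: (363, -40).
General: p = 363 + 420t, q = -40 - 47t.
p ≥ 0 ⇒ t ≥ 0; q ≥ 0 ⇒ t ≤ -1. So t ∈ [0, -1]: 0 solutions.

0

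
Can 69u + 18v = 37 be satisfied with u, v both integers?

no

gcd(69, 18) = 3  (69 = 3·18 + 15, 18 = 1·15 + 3, 15 = 5·3).
3 does not divide 37 (remainder 1), so no integer solutions.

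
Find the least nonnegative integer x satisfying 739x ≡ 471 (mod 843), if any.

gcd(843, 739):
  843 = 1×739 + 104
  739 = 7×104 + 11
  104 = 9×11 + 5
  11 = 2×5 + 1
  5 = 5×1
so gcd(843, 739) = 1.
1 divides 471, so solutions exist.
Back-substitute for Bézout coefficients:
  1 = 11 - 2×5
  ... = 739×(154) + 843×(-135)
So 739×(154) ≡ 1 (mod 843); multiply by 471: x ≡ 72534 (mod 843).
Smallest nonnegative: x = 72534 mod 843 = 36.

36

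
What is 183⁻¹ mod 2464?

2087

gcd(2464, 183) = 1  (2464 = 13*183 + 85, 183 = 2*85 + 13, 85 = 6*13 + 7, 13 = 1*7 + 6, 7 = 1*6 + 1, 6 = 6*1).
Back-substituting, 183*(-377) + 2464*(28) = 1.
So 183*-377 ≡ 1 (mod 2464), and -377 mod 2464 = 2087.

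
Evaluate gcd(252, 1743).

21

gcd(1743, 252) = 21  (1743 = 6*252 + 231, 252 = 1*231 + 21, 231 = 11*21).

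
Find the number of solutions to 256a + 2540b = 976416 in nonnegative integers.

gcd(2540, 256) = 4  (2540 = 9*256 + 236, 256 = 1*236 + 20, 236 = 11*20 + 16, 20 = 1*16 + 4, 16 = 4*4).
Back-substituting, 256*(129) + 2540*(-13) = 4.
Scale by 244104: one solution is (31489416, -3173352). Reduce a mod 635: (401, 344).
General: a = 401 + 635t, b = 344 - 64t.
a ≥ 0 ⇒ t ≥ 0; b ≥ 0 ⇒ t ≤ 5. So t ∈ [0, 5]: 6 solutions.

6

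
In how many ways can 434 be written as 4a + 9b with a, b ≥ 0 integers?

12

gcd(9, 4) = 1  (9 = 2×4 + 1, 4 = 4×1).
Back-substituting, 4×(-2) + 9×(1) = 1.
Scale by 434: one solution is (-868, 434). Reduce a mod 9: (5, 46).
General: a = 5 + 9t, b = 46 - 4t.
a ≥ 0 ⇒ t ≥ 0; b ≥ 0 ⇒ t ≤ 11. So t ∈ [0, 11]: 12 solutions.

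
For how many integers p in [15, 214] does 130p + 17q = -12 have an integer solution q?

gcd(130, 17) = 1  (130 = 7*17 + 11, 17 = 1*11 + 6, 11 = 1*6 + 5, 6 = 1*5 + 1, 5 = 5*1).
Back-substituting, 130*(-3) + 17*(23) = 1.
Scale by -12: particular solution (36, -276); reduce p mod 17: (2, -16).
General solution: p = 2 + 17t, q = -16 - 130t for integer t.
15 ≤ 2 + 17t ≤ 214 gives t ∈ [1, 12], which is 12 values.

12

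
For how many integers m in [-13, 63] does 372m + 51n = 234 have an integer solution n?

4

gcd(372, 51):
  372 = 7*51 + 15
  51 = 3*15 + 6
  15 = 2*6 + 3
  6 = 2*3
so gcd(372, 51) = 3.
Back-substitute for Bézout coefficients:
  3 = 15 - 2*6
  ... = 372*(7) + 51*(-51)
Scale by 78: particular solution (546, -3978); reduce m mod 17: (2, -10).
General solution: m = 2 + 17t, n = -10 - 124t for integer t.
-13 ≤ 2 + 17t ≤ 63 gives t ∈ [0, 3], which is 4 values.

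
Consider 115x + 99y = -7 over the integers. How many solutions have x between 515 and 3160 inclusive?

27

gcd(115, 99) = 1  (115 = 1*99 + 16, 99 = 6*16 + 3, 16 = 5*3 + 1, 3 = 3*1).
Back-substituting, 115*(31) + 99*(-36) = 1.
Scale by -7: particular solution (-217, 252); reduce x mod 99: (80, -93).
General solution: x = 80 + 99t, y = -93 - 115t for integer t.
515 ≤ 80 + 99t ≤ 3160 gives t ∈ [5, 31], which is 27 values.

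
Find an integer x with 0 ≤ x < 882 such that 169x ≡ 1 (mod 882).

gcd(882, 169) = 1  (882 = 5·169 + 37, 169 = 4·37 + 21, 37 = 1·21 + 16, 21 = 1·16 + 5, 16 = 3·5 + 1, 5 = 5·1).
Back-substituting, 169·(-167) + 882·(32) = 1.
So 169·-167 ≡ 1 (mod 882), and -167 mod 882 = 715.

715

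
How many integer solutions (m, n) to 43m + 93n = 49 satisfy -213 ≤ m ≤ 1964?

gcd(93, 43) = 1.
By Bézout, 43·(13) + 93·(-6) = 1.
Particular solution: (79, -36).
General solution: m = 79 + 93t, n = -36 - 43t for integer t.
-213 ≤ 79 + 93t ≤ 1964 gives t ∈ [-3, 20], which is 24 values.

24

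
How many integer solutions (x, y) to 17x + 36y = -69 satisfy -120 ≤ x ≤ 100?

gcd(36, 17):
  36 = 2×17 + 2
  17 = 8×2 + 1
  2 = 2×1
so gcd(36, 17) = 1.
Back-substitute for Bézout coefficients:
  1 = 17 - 8×2
  ... = 17×(17) + 36×(-8)
Scale by -69: particular solution (-1173, 552); reduce x mod 36: (15, -9).
General solution: x = 15 + 36t, y = -9 - 17t for integer t.
-120 ≤ 15 + 36t ≤ 100 gives t ∈ [-3, 2], which is 6 values.

6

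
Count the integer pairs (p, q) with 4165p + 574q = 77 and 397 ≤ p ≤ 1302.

11

gcd(4165, 574) = 7  (4165 = 7×574 + 147, 574 = 3×147 + 133, 147 = 1×133 + 14, 133 = 9×14 + 7, 14 = 2×7).
Back-substituting, 4165×(-39) + 574×(283) = 7.
Scale by 11: particular solution (-429, 3113); reduce p mod 82: (63, -457).
General solution: p = 63 + 82t, q = -457 - 595t for integer t.
397 ≤ 63 + 82t ≤ 1302 gives t ∈ [5, 15], which is 11 values.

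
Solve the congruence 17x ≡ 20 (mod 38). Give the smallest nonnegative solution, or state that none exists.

28

gcd(38, 17):
  38 = 2·17 + 4
  17 = 4·4 + 1
  4 = 4·1
so gcd(38, 17) = 1.
1 divides 20, so solutions exist.
Back-substitute for Bézout coefficients:
  1 = 17 - 4·4
  ... = 17·(9) + 38·(-4)
So 17·(9) ≡ 1 (mod 38); multiply by 20: x ≡ 180 (mod 38).
Smallest nonnegative: x = 180 mod 38 = 28.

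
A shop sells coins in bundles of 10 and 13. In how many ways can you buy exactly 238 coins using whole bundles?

2

Need nonnegative integers with 10j + 13k = 238.
gcd(10, 13) = 1, and 10·(4) + 13·(-3) = 1.
So (j₀, k₀) = (952, -714); general j = 952 + 13t, k = -714 - 10t.
j ≥ 0 ⇒ t ≥ -73; k ≥ 0 ⇒ t ≤ -72. That's 2 values of t.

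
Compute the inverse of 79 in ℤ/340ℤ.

99

gcd(340, 79) = 1.
By Bézout, 79*(99) + 340*(-23) = 1.
So 79*99 ≡ 1 (mod 340), and 99 mod 340 = 99.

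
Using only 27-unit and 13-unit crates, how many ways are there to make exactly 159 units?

Need nonnegative integers with 27j + 13k = 159.
gcd(27, 13) = 1, and 27·(1) + 13·(-2) = 1.
So (j₀, k₀) = (159, -318); general j = 159 + 13t, k = -318 - 27t.
j ≥ 0 ⇒ t ≥ -12; k ≥ 0 ⇒ t ≤ -12. That's 1 value of t.

1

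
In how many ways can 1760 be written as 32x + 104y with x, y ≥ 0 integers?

gcd(104, 32) = 8.
By Bézout, 32×(-3) + 104×(1) = 8.
One solution: (3, 16).
General: x = 3 + 13t, y = 16 - 4t.
x ≥ 0 ⇒ t ≥ 0; y ≥ 0 ⇒ t ≤ 4. So t ∈ [0, 4]: 5 solutions.

5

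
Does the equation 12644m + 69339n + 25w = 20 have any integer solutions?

yes

gcd(69339, 12644) = 29  (69339 = 5·12644 + 6119, 12644 = 2·6119 + 406, 6119 = 15·406 + 29, 406 = 14·29).
gcd(29, 25) = 1.
1 divides 20, so integer solutions exist.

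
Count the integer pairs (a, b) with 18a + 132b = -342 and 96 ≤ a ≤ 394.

13

gcd(132, 18) = 6  (132 = 7·18 + 6, 18 = 3·6).
Back-substituting, 18·(-7) + 132·(1) = 6.
Scale by -57: particular solution (399, -57); reduce a mod 22: (3, -3).
General solution: a = 3 + 22t, b = -3 - 3t for integer t.
96 ≤ 3 + 22t ≤ 394 gives t ∈ [5, 17], which is 13 values.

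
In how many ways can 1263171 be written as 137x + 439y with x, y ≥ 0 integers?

gcd(439, 137) = 1  (439 = 3·137 + 28, 137 = 4·28 + 25, 28 = 1·25 + 3, 25 = 8·3 + 1, 3 = 3·1).
Back-substituting, 137·(141) + 439·(-44) = 1.
Scale by 1263171: one solution is (178107111, -55579524). Reduce x mod 439: (421, 2746).
General: x = 421 + 439t, y = 2746 - 137t.
x ≥ 0 ⇒ t ≥ 0; y ≥ 0 ⇒ t ≤ 20. So t ∈ [0, 20]: 21 solutions.

21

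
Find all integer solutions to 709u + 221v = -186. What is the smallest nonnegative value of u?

44

gcd(709, 221):
  709 = 3·221 + 46
  221 = 4·46 + 37
  46 = 1·37 + 9
  37 = 4·9 + 1
  9 = 9·1
so gcd(709, 221) = 1.
1 divides -186, so solutions exist.
Back-substitute for Bézout coefficients:
  1 = 37 - 4·9
  ... = 709·(-24) + 221·(77)
Scale by -186/1 = -186: (u₀, v₀) = (4464, -14322).
General solution: u = 4464 + 221t, v = -14322 - 709t for integer t.
u ≥ 0: smallest is 4464 mod 221 = 44 (at t = -20), with v = -142.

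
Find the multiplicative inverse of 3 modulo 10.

7

gcd(10, 3) = 1.
By Bézout, 3×(-3) + 10×(1) = 1.
So 3×-3 ≡ 1 (mod 10), and -3 mod 10 = 7.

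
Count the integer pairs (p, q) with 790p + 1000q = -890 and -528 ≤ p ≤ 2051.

26

gcd(1000, 790) = 10  (1000 = 1*790 + 210, 790 = 3*210 + 160, 210 = 1*160 + 50, 160 = 3*50 + 10, 50 = 5*10).
Back-substituting, 790*(19) + 1000*(-15) = 10.
Scale by -89: particular solution (-1691, 1335); reduce p mod 100: (9, -8).
General solution: p = 9 + 100t, q = -8 - 79t for integer t.
-528 ≤ 9 + 100t ≤ 2051 gives t ∈ [-5, 20], which is 26 values.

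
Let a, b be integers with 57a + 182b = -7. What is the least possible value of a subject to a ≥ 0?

35

gcd(182, 57):
  182 = 3*57 + 11
  57 = 5*11 + 2
  11 = 5*2 + 1
  2 = 2*1
so gcd(182, 57) = 1.
1 divides -7, so solutions exist.
Back-substitute for Bézout coefficients:
  1 = 11 - 5*2
  ... = 57*(-83) + 182*(26)
Scale by -7/1 = -7: (a₀, b₀) = (581, -182).
General solution: a = 581 + 182t, b = -182 - 57t for integer t.
a ≥ 0: smallest is 581 mod 182 = 35 (at t = -3), with b = -11.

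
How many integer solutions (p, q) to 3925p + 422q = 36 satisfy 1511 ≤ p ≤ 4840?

8

gcd(3925, 422) = 1.
By Bézout, 3925×(-103) + 422×(958) = 1.
Particular solution: (90, -837).
General solution: p = 90 + 422t, q = -837 - 3925t for integer t.
1511 ≤ 90 + 422t ≤ 4840 gives t ∈ [4, 11], which is 8 values.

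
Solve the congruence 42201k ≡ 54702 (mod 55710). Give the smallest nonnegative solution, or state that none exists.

gcd(55710, 42201):
  55710 = 1·42201 + 13509
  42201 = 3·13509 + 1674
  13509 = 8·1674 + 117
  1674 = 14·117 + 36
  117 = 3·36 + 9
  36 = 4·9
so gcd(55710, 42201) = 9.
9 divides 54702, so solutions exist.
Back-substitute for Bézout coefficients:
  9 = 117 - 3·36
  ... = 42201·(-1431) + 55710·(1084)
So 42201·(-1431) ≡ 9 (mod 55710); multiply by 6078: k ≡ -8697618 (mod 6190).
Smallest nonnegative: k = -8697618 mod 6190 = 5522.

5522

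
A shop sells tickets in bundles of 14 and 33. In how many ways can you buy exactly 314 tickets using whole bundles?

1

Need nonnegative integers with 14j + 33k = 314.
gcd(14, 33) = 1, and 14·(-7) + 33·(3) = 1.
So (j₀, k₀) = (-2198, 942); general j = -2198 + 33t, k = 942 - 14t.
j ≥ 0 ⇒ t ≥ 67; k ≥ 0 ⇒ t ≤ 67. That's 1 value of t.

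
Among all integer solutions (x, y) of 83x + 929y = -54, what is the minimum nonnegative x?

850

gcd(929, 83):
  929 = 11×83 + 16
  83 = 5×16 + 3
  16 = 5×3 + 1
  3 = 3×1
so gcd(929, 83) = 1.
1 divides -54, so solutions exist.
Back-substitute for Bézout coefficients:
  1 = 16 - 5×3
  ... = 83×(-291) + 929×(26)
Scale by -54/1 = -54: (x₀, y₀) = (15714, -1404).
General solution: x = 15714 + 929t, y = -1404 - 83t for integer t.
x ≥ 0: smallest is 15714 mod 929 = 850 (at t = -16), with y = -76.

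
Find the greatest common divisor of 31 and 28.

gcd(31, 28):
  31 = 1*28 + 3
  28 = 9*3 + 1
  3 = 3*1
so gcd(31, 28) = 1.

1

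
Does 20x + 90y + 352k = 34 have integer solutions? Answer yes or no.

yes

gcd(90, 20) = 10.
gcd(10, 352) = 2.
2 divides 34, so integer solutions exist.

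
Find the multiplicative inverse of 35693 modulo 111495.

gcd(111495, 35693):
  111495 = 3·35693 + 4416
  35693 = 8·4416 + 365
  4416 = 12·365 + 36
  365 = 10·36 + 5
  36 = 7·5 + 1
  5 = 5·1
so gcd(111495, 35693) = 1.
Back-substitute for Bézout coefficients:
  1 = 36 - 7·5
  ... = 35693·(-21688) + 111495·(6943)
So 35693·-21688 ≡ 1 (mod 111495), and -21688 mod 111495 = 89807.

89807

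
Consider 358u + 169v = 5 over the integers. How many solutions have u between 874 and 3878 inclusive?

18

gcd(358, 169) = 1.
By Bézout, 358·(-76) + 169·(161) = 1.
Particular solution: (127, -269).
General solution: u = 127 + 169t, v = -269 - 358t for integer t.
874 ≤ 127 + 169t ≤ 3878 gives t ∈ [5, 22], which is 18 values.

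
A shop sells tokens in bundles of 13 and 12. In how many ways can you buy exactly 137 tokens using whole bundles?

Need nonnegative integers with 13j + 12k = 137.
gcd(13, 12) = 1, and 13·(1) + 12·(-1) = 1.
So (j₀, k₀) = (137, -137); general j = 137 + 12t, k = -137 - 13t.
j ≥ 0 ⇒ t ≥ -11; k ≥ 0 ⇒ t ≤ -11. That's 1 value of t.

1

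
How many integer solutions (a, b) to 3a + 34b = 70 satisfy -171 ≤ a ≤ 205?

11

gcd(34, 3) = 1.
By Bézout, 3*(-11) + 34*(1) = 1.
Particular solution: (12, 1).
General solution: a = 12 + 34t, b = 1 - 3t for integer t.
-171 ≤ 12 + 34t ≤ 205 gives t ∈ [-5, 5], which is 11 values.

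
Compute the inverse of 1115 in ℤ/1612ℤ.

gcd(1612, 1115) = 1.
By Bézout, 1115·(-373) + 1612·(258) = 1.
So 1115·-373 ≡ 1 (mod 1612), and -373 mod 1612 = 1239.

1239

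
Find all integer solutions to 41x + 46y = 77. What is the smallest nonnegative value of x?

gcd(46, 41) = 1.
1 divides 77, so solutions exist.
By Bézout, 41·(9) + 46·(-8) = 1.
Scale by 77/1 = 77: (x₀, y₀) = (693, -616).
General solution: x = 693 + 46t, y = -616 - 41t for integer t.
x ≥ 0: smallest is 693 mod 46 = 3 (at t = -15), with y = -1.

3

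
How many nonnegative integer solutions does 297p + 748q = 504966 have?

25

gcd(748, 297) = 11.
By Bézout, 297×(-5) + 748×(2) = 11.
One solution: (38, 660).
General: p = 38 + 68t, q = 660 - 27t.
p ≥ 0 ⇒ t ≥ 0; q ≥ 0 ⇒ t ≤ 24. So t ∈ [0, 24]: 25 solutions.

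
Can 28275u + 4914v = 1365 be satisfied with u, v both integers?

gcd(28275, 4914) = 39  (28275 = 5×4914 + 3705, 4914 = 1×3705 + 1209, 3705 = 3×1209 + 78, 1209 = 15×78 + 39, 78 = 2×39).
39 divides 1365, so integer solutions exist.

yes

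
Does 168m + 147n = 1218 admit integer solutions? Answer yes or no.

gcd(168, 147):
  168 = 1×147 + 21
  147 = 7×21
so gcd(168, 147) = 21.
21 divides 1218, so integer solutions exist.

yes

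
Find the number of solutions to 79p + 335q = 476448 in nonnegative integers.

gcd(335, 79):
  335 = 4×79 + 19
  79 = 4×19 + 3
  19 = 6×3 + 1
  3 = 3×1
so gcd(335, 79) = 1.
Back-substitute for Bézout coefficients:
  1 = 19 - 6×3
  ... = 79×(-106) + 335×(25)
Scale by 476448: one solution is (-50503488, 11911200). Reduce p mod 335: (107, 1397).
General: p = 107 + 335t, q = 1397 - 79t.
p ≥ 0 ⇒ t ≥ 0; q ≥ 0 ⇒ t ≤ 17. So t ∈ [0, 17]: 18 solutions.

18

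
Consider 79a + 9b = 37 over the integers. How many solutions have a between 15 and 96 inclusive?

9

gcd(79, 9) = 1.
By Bézout, 79·(4) + 9·(-35) = 1.
Particular solution: (4, -31).
General solution: a = 4 + 9t, b = -31 - 79t for integer t.
15 ≤ 4 + 9t ≤ 96 gives t ∈ [2, 10], which is 9 values.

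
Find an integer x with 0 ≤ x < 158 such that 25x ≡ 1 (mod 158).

gcd(158, 25):
  158 = 6×25 + 8
  25 = 3×8 + 1
  8 = 8×1
so gcd(158, 25) = 1.
Back-substitute for Bézout coefficients:
  1 = 25 - 3×8
  ... = 25×(19) + 158×(-3)
So 25×19 ≡ 1 (mod 158), and 19 mod 158 = 19.

19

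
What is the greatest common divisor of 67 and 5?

1

gcd(67, 5):
  67 = 13·5 + 2
  5 = 2·2 + 1
  2 = 2·1
so gcd(67, 5) = 1.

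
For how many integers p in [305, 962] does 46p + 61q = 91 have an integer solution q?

gcd(61, 46):
  61 = 1*46 + 15
  46 = 3*15 + 1
  15 = 15*1
so gcd(61, 46) = 1.
Back-substitute for Bézout coefficients:
  1 = 46 - 3*15
  ... = 46*(4) + 61*(-3)
Scale by 91: particular solution (364, -273); reduce p mod 61: (59, -43).
General solution: p = 59 + 61t, q = -43 - 46t for integer t.
305 ≤ 59 + 61t ≤ 962 gives t ∈ [5, 14], which is 10 values.

10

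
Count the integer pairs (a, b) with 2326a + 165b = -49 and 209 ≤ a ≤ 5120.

30

gcd(2326, 165) = 1  (2326 = 14·165 + 16, 165 = 10·16 + 5, 16 = 3·5 + 1, 5 = 5·1).
Back-substituting, 2326·(31) + 165·(-437) = 1.
Scale by -49: particular solution (-1519, 21413); reduce a mod 165: (131, -1847).
General solution: a = 131 + 165t, b = -1847 - 2326t for integer t.
209 ≤ 131 + 165t ≤ 5120 gives t ∈ [1, 30], which is 30 values.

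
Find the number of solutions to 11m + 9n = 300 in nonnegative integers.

3

gcd(11, 9):
  11 = 1*9 + 2
  9 = 4*2 + 1
  2 = 2*1
so gcd(11, 9) = 1.
Back-substitute for Bézout coefficients:
  1 = 9 - 4*2
  ... = 11*(-4) + 9*(5)
Scale by 300: one solution is (-1200, 1500). Reduce m mod 9: (6, 26).
General: m = 6 + 9t, n = 26 - 11t.
m ≥ 0 ⇒ t ≥ 0; n ≥ 0 ⇒ t ≤ 2. So t ∈ [0, 2]: 3 solutions.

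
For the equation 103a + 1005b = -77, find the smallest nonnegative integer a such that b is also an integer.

331

gcd(1005, 103) = 1  (1005 = 9×103 + 78, 103 = 1×78 + 25, 78 = 3×25 + 3, 25 = 8×3 + 1, 3 = 3×1).
1 divides -77, so solutions exist.
Back-substituting, 103×(322) + 1005×(-33) = 1.
Scale by -77/1 = -77: (a₀, b₀) = (-24794, 2541).
General solution: a = -24794 + 1005t, b = 2541 - 103t for integer t.
a ≥ 0: smallest is -24794 mod 1005 = 331 (at t = 25), with b = -34.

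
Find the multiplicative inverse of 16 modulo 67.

gcd(67, 16):
  67 = 4*16 + 3
  16 = 5*3 + 1
  3 = 3*1
so gcd(67, 16) = 1.
Back-substitute for Bézout coefficients:
  1 = 16 - 5*3
  ... = 16*(21) + 67*(-5)
So 16*21 ≡ 1 (mod 67), and 21 mod 67 = 21.

21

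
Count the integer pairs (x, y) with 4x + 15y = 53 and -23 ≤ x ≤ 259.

gcd(15, 4):
  15 = 3*4 + 3
  4 = 1*3 + 1
  3 = 3*1
so gcd(15, 4) = 1.
Back-substitute for Bézout coefficients:
  1 = 4 - 1*3
  ... = 4*(4) + 15*(-1)
Scale by 53: particular solution (212, -53); reduce x mod 15: (2, 3).
General solution: x = 2 + 15t, y = 3 - 4t for integer t.
-23 ≤ 2 + 15t ≤ 259 gives t ∈ [-1, 17], which is 19 values.

19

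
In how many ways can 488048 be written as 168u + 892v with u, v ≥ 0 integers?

gcd(892, 168):
  892 = 5·168 + 52
  168 = 3·52 + 12
  52 = 4·12 + 4
  12 = 3·4
so gcd(892, 168) = 4.
Back-substitute for Bézout coefficients:
  4 = 52 - 4·12
  ... = 168·(-69) + 892·(13)
Scale by 122012: one solution is (-8418828, 1586156). Reduce u mod 223: (91, 530).
General: u = 91 + 223t, v = 530 - 42t.
u ≥ 0 ⇒ t ≥ 0; v ≥ 0 ⇒ t ≤ 12. So t ∈ [0, 12]: 13 solutions.

13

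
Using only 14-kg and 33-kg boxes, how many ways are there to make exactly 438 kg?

1

Need nonnegative integers with 14j + 33k = 438.
gcd(14, 33) = 1, and 14·(-7) + 33·(3) = 1.
So (j₀, k₀) = (-3066, 1314); general j = -3066 + 33t, k = 1314 - 14t.
j ≥ 0 ⇒ t ≥ 93; k ≥ 0 ⇒ t ≤ 93. That's 1 value of t.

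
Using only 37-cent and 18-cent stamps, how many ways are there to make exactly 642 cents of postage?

Need nonnegative integers with 37j + 18k = 642.
gcd(37, 18) = 1, and 37·(1) + 18·(-2) = 1.
So (j₀, k₀) = (642, -1284); general j = 642 + 18t, k = -1284 - 37t.
j ≥ 0 ⇒ t ≥ -35; k ≥ 0 ⇒ t ≤ -35. That's 1 value of t.

1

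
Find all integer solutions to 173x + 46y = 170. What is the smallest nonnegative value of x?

gcd(173, 46):
  173 = 3*46 + 35
  46 = 1*35 + 11
  35 = 3*11 + 2
  11 = 5*2 + 1
  2 = 2*1
so gcd(173, 46) = 1.
1 divides 170, so solutions exist.
Back-substitute for Bézout coefficients:
  1 = 11 - 5*2
  ... = 173*(-21) + 46*(79)
Scale by 170/1 = 170: (x₀, y₀) = (-3570, 13430).
General solution: x = -3570 + 46t, y = 13430 - 173t for integer t.
x ≥ 0: smallest is -3570 mod 46 = 18 (at t = 78), with y = -64.

18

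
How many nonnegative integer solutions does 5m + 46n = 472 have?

2

gcd(46, 5):
  46 = 9*5 + 1
  5 = 5*1
so gcd(46, 5) = 1.
Back-substitute for Bézout coefficients:
  1 = 46 - 9*5
  ... = 5*(-9) + 46*(1)
Scale by 472: one solution is (-4248, 472). Reduce m mod 46: (30, 7).
General: m = 30 + 46t, n = 7 - 5t.
m ≥ 0 ⇒ t ≥ 0; n ≥ 0 ⇒ t ≤ 1. So t ∈ [0, 1]: 2 solutions.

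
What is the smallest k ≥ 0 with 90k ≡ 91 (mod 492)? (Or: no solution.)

no solution

gcd(492, 90) = 6.
6 does not divide 91, so the congruence has no solution.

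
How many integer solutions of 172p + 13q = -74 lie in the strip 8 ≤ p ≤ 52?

4

gcd(172, 13) = 1  (172 = 13×13 + 3, 13 = 4×3 + 1, 3 = 3×1).
Back-substituting, 172×(-4) + 13×(53) = 1.
Scale by -74: particular solution (296, -3922); reduce p mod 13: (10, -138).
General solution: p = 10 + 13t, q = -138 - 172t for integer t.
8 ≤ 10 + 13t ≤ 52 gives t ∈ [0, 3], which is 4 values.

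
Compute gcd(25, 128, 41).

1

gcd(128, 25):
  128 = 5·25 + 3
  25 = 8·3 + 1
  3 = 3·1
so gcd(128, 25) = 1.
gcd(1, 41) = 1.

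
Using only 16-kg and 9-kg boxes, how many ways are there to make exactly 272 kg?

Need nonnegative integers with 16j + 9k = 272.
gcd(16, 9) = 1, and 16·(4) + 9·(-7) = 1.
So (j₀, k₀) = (1088, -1904); general j = 1088 + 9t, k = -1904 - 16t.
j ≥ 0 ⇒ t ≥ -120; k ≥ 0 ⇒ t ≤ -119. That's 2 values of t.

2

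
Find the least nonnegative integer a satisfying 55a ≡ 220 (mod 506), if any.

4

gcd(506, 55) = 11  (506 = 9×55 + 11, 55 = 5×11).
11 divides 220, so solutions exist.
Back-substituting, 55×(-9) + 506×(1) = 11.
So 55×(-9) ≡ 11 (mod 506); multiply by 20: a ≡ -180 (mod 46).
Smallest nonnegative: a = -180 mod 46 = 4.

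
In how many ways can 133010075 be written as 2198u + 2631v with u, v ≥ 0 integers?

23

gcd(2631, 2198) = 1.
By Bézout, 2198·(638) + 2631·(-533) = 1.
One solution: (1252, 49509).
General: u = 1252 + 2631t, v = 49509 - 2198t.
u ≥ 0 ⇒ t ≥ 0; v ≥ 0 ⇒ t ≤ 22. So t ∈ [0, 22]: 23 solutions.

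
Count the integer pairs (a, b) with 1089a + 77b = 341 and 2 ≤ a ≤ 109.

16

gcd(1089, 77) = 11  (1089 = 14·77 + 11, 77 = 7·11).
Back-substituting, 1089·(1) + 77·(-14) = 11.
Scale by 31: particular solution (31, -434); reduce a mod 7: (3, -38).
General solution: a = 3 + 7t, b = -38 - 99t for integer t.
2 ≤ 3 + 7t ≤ 109 gives t ∈ [0, 15], which is 16 values.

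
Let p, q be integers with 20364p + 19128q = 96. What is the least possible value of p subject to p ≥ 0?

gcd(20364, 19128):
  20364 = 1·19128 + 1236
  19128 = 15·1236 + 588
  1236 = 2·588 + 60
  588 = 9·60 + 48
  60 = 1·48 + 12
  48 = 4·12
so gcd(20364, 19128) = 12.
12 divides 96, so solutions exist.
Back-substitute for Bézout coefficients:
  12 = 60 - 1·48
  ... = 20364·(325) + 19128·(-346)
Scale by 96/12 = 8: (p₀, q₀) = (2600, -2768).
General solution: p = 2600 + 1594t, q = -2768 - 1697t for integer t.
p ≥ 0: smallest is 2600 mod 1594 = 1006 (at t = -1), with q = -1071.

1006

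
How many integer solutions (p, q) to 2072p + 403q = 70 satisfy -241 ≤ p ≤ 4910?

gcd(2072, 403) = 1  (2072 = 5×403 + 57, 403 = 7×57 + 4, 57 = 14×4 + 1, 4 = 4×1).
Back-substituting, 2072×(99) + 403×(-509) = 1.
Scale by 70: particular solution (6930, -35630); reduce p mod 403: (79, -406).
General solution: p = 79 + 403t, q = -406 - 2072t for integer t.
-241 ≤ 79 + 403t ≤ 4910 gives t ∈ [0, 11], which is 12 values.

12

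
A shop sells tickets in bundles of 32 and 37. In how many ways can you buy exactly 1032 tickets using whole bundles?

Need nonnegative integers with 32j + 37k = 1032.
gcd(32, 37) = 1, and 32·(-15) + 37·(13) = 1.
So (j₀, k₀) = (-15480, 13416); general j = -15480 + 37t, k = 13416 - 32t.
j ≥ 0 ⇒ t ≥ 419; k ≥ 0 ⇒ t ≤ 419. That's 1 value of t.

1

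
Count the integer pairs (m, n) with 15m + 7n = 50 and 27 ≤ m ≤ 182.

22

gcd(15, 7):
  15 = 2×7 + 1
  7 = 7×1
so gcd(15, 7) = 1.
Back-substitute for Bézout coefficients:
  1 = 15 - 2×7
  ... = 15×(1) + 7×(-2)
Scale by 50: particular solution (50, -100); reduce m mod 7: (1, 5).
General solution: m = 1 + 7t, n = 5 - 15t for integer t.
27 ≤ 1 + 7t ≤ 182 gives t ∈ [4, 25], which is 22 values.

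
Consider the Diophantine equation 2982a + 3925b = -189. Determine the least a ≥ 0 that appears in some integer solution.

gcd(3925, 2982):
  3925 = 1*2982 + 943
  2982 = 3*943 + 153
  943 = 6*153 + 25
  153 = 6*25 + 3
  25 = 8*3 + 1
  3 = 3*1
so gcd(3925, 2982) = 1.
1 divides -189, so solutions exist.
Back-substitute for Bézout coefficients:
  1 = 25 - 8*3
  ... = 2982*(-1257) + 3925*(955)
Scale by -189/1 = -189: (a₀, b₀) = (237573, -180495).
General solution: a = 237573 + 3925t, b = -180495 - 2982t for integer t.
a ≥ 0: smallest is 237573 mod 3925 = 2073 (at t = -60), with b = -1575.

2073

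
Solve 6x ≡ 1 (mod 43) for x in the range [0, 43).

36

gcd(43, 6) = 1.
By Bézout, 6·(-7) + 43·(1) = 1.
So 6·-7 ≡ 1 (mod 43), and -7 mod 43 = 36.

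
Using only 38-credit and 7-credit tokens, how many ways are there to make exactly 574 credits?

Need nonnegative integers with 38j + 7k = 574.
gcd(38, 7) = 1, and 38·(-2) + 7·(11) = 1.
So (j₀, k₀) = (-1148, 6314); general j = -1148 + 7t, k = 6314 - 38t.
j ≥ 0 ⇒ t ≥ 164; k ≥ 0 ⇒ t ≤ 166. That's 3 values of t.

3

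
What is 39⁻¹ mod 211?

gcd(211, 39) = 1  (211 = 5×39 + 16, 39 = 2×16 + 7, 16 = 2×7 + 2, 7 = 3×2 + 1, 2 = 2×1).
Back-substituting, 39×(92) + 211×(-17) = 1.
So 39×92 ≡ 1 (mod 211), and 92 mod 211 = 92.

92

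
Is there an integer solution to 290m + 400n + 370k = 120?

yes

gcd(400, 290) = 10  (400 = 1*290 + 110, 290 = 2*110 + 70, 110 = 1*70 + 40, 70 = 1*40 + 30, 40 = 1*30 + 10, 30 = 3*10).
gcd(10, 370) = 10.
10 divides 120, so integer solutions exist.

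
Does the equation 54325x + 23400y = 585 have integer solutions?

gcd(54325, 23400):
  54325 = 2×23400 + 7525
  23400 = 3×7525 + 825
  7525 = 9×825 + 100
  825 = 8×100 + 25
  100 = 4×25
so gcd(54325, 23400) = 25.
25 does not divide 585 (remainder 10), so no integer solutions.

no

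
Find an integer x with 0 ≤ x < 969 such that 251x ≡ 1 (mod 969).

gcd(969, 251) = 1  (969 = 3·251 + 216, 251 = 1·216 + 35, 216 = 6·35 + 6, 35 = 5·6 + 5, 6 = 1·5 + 1, 5 = 5·1).
Back-substituting, 251·(-166) + 969·(43) = 1.
So 251·-166 ≡ 1 (mod 969), and -166 mod 969 = 803.

803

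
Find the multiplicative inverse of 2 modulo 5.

3

gcd(5, 2) = 1  (5 = 2*2 + 1, 2 = 2*1).
Back-substituting, 2*(-2) + 5*(1) = 1.
So 2*-2 ≡ 1 (mod 5), and -2 mod 5 = 3.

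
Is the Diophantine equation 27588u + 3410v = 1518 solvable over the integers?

gcd(27588, 3410) = 22  (27588 = 8×3410 + 308, 3410 = 11×308 + 22, 308 = 14×22).
22 divides 1518, so integer solutions exist.

yes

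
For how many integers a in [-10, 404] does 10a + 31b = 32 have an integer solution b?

gcd(31, 10):
  31 = 3·10 + 1
  10 = 10·1
so gcd(31, 10) = 1.
Back-substitute for Bézout coefficients:
  1 = 31 - 3·10
  ... = 10·(-3) + 31·(1)
Scale by 32: particular solution (-96, 32); reduce a mod 31: (28, -8).
General solution: a = 28 + 31t, b = -8 - 10t for integer t.
-10 ≤ 28 + 31t ≤ 404 gives t ∈ [-1, 12], which is 14 values.

14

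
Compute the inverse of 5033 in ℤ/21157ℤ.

gcd(21157, 5033) = 1  (21157 = 4×5033 + 1025, 5033 = 4×1025 + 933, 1025 = 1×933 + 92, 933 = 10×92 + 13, 92 = 7×13 + 1, 13 = 13×1).
Back-substituting, 5033×(-1610) + 21157×(383) = 1.
So 5033×-1610 ≡ 1 (mod 21157), and -1610 mod 21157 = 19547.

19547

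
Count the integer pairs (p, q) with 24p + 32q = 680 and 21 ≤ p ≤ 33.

3

gcd(32, 24) = 8.
By Bézout, 24*(-1) + 32*(1) = 8.
Particular solution: (3, 19).
General solution: p = 3 + 4t, q = 19 - 3t for integer t.
21 ≤ 3 + 4t ≤ 33 gives t ∈ [5, 7], which is 3 values.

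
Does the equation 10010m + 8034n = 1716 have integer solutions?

gcd(10010, 8034) = 26  (10010 = 1*8034 + 1976, 8034 = 4*1976 + 130, 1976 = 15*130 + 26, 130 = 5*26).
26 divides 1716, so integer solutions exist.

yes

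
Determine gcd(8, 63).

gcd(63, 8):
  63 = 7×8 + 7
  8 = 1×7 + 1
  7 = 7×1
so gcd(63, 8) = 1.

1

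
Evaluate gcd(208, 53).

1

gcd(208, 53):
  208 = 3*53 + 49
  53 = 1*49 + 4
  49 = 12*4 + 1
  4 = 4*1
so gcd(208, 53) = 1.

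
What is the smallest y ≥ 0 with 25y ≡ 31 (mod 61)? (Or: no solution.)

gcd(61, 25):
  61 = 2×25 + 11
  25 = 2×11 + 3
  11 = 3×3 + 2
  3 = 1×2 + 1
  2 = 2×1
so gcd(61, 25) = 1.
1 divides 31, so solutions exist.
Back-substitute for Bézout coefficients:
  1 = 3 - 1×2
  ... = 25×(22) + 61×(-9)
So 25×(22) ≡ 1 (mod 61); multiply by 31: y ≡ 682 (mod 61).
Smallest nonnegative: y = 682 mod 61 = 11.

11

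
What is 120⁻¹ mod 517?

461

gcd(517, 120):
  517 = 4*120 + 37
  120 = 3*37 + 9
  37 = 4*9 + 1
  9 = 9*1
so gcd(517, 120) = 1.
Back-substitute for Bézout coefficients:
  1 = 37 - 4*9
  ... = 120*(-56) + 517*(13)
So 120*-56 ≡ 1 (mod 517), and -56 mod 517 = 461.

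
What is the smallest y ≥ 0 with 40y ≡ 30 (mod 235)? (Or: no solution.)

36

gcd(235, 40) = 5.
5 divides 30, so solutions exist.
By Bézout, 40·(6) + 235·(-1) = 5.
So 40·(6) ≡ 5 (mod 235); multiply by 6: y ≡ 36 (mod 47).
Smallest nonnegative: y = 36 mod 47 = 36.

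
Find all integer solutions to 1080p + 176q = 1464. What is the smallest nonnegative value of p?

gcd(1080, 176):
  1080 = 6·176 + 24
  176 = 7·24 + 8
  24 = 3·8
so gcd(1080, 176) = 8.
8 divides 1464, so solutions exist.
Back-substitute for Bézout coefficients:
  8 = 176 - 7·24
  ... = 1080·(-7) + 176·(43)
Scale by 1464/8 = 183: (p₀, q₀) = (-1281, 7869).
General solution: p = -1281 + 22t, q = 7869 - 135t for integer t.
p ≥ 0: smallest is -1281 mod 22 = 17 (at t = 59), with q = -96.

17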